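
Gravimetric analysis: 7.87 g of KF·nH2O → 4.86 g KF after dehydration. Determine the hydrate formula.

KF·2H2O

Mass of water lost = 7.87 − 4.86 = 3.01 g → 3.01 / 18.02 = 0.167 mol H2O
Molar mass of KF = 58.10 g/mol → mol KF = 4.86 / 58.10 = 0.08365
n = 0.167 / 0.08365 = 2.00 ≈ 2 → KF·2H2O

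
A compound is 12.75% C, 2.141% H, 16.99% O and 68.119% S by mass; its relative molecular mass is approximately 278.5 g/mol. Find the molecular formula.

C3H6O3S6

Assume 100 g: 12.75 g C, 2.141 g H, 16.99 g O, 68.119 g S.
C: 12.75 g ÷ 12.01 g/mol = 1.062 mol
H: 2.141 g ÷ 1.008 g/mol = 2.124 mol
O: 16.99 g ÷ 16.00 g/mol = 1.062 mol
S: 68.119 g ÷ 32.07 g/mol = 2.124 mol
Smallest is C at 1.062 mol; normalising gives C 1.000, H 2.001, O 1.000, S 2.001
→ CH2OS2
Empirical-formula mass = 94.17 g/mol
n = 278.5 / 94.17 = 2.96 ≈ 3
Molecular formula = (CH2OS2)×3 = C3H6O3S6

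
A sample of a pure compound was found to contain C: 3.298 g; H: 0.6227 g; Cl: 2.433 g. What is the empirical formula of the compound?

C4H9Cl

Moles — C: 3.298 / 12.01 = 0.2746 mol; H: 0.6227 / 1.008 = 0.6178 mol; Cl: 2.433 / 35.45 = 0.06863 mol
Divide by the smallest (0.06863 mol Cl): C 4.001, H 9.001, Cl 1.000
→ C4H9Cl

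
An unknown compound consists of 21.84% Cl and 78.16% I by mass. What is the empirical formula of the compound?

ClI

Assume 100 g: 21.84 g Cl, 78.16 g I.
n(Cl) = 21.84/35.45 = 0.6161, n(I) = 78.16/126.90 = 0.6159
Ratios (÷ 0.6159): Cl 1.000, I 1.000
Ratio ≈ 1:1, so the empirical formula is ClI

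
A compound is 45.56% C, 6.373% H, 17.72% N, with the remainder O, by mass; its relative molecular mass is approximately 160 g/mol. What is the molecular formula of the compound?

C6H10N2O3

Assume 100 g: 45.56 g C, 6.373 g H, 17.72 g N, 30.347 g O.
Moles — C: 45.56 / 12.01 = 3.794 mol; H: 6.373 / 1.008 = 6.322 mol; N: 17.72 / 14.01 = 1.265 mol; O: 30.347 / 16.00 = 1.897 mol
Ratios (÷ 1.265): C 2.999, H 4.999, N 1.000, O 1.500
×2: C 6.00, H 10.00, N 2.00, O 3.00 → C6H10N2O3
Empirical-formula mass = 158.16 g/mol
n = 160 / 158.16 = 1.01 ≈ 1
Molecular formula = empirical formula = C6H10N2O3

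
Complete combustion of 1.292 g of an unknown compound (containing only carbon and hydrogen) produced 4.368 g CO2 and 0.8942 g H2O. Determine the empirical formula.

CH

mol C = 4.368 / 44.01 = 0.09925; mass C = 0.09925 × 12.01 = 1.192 g
mol H = 2 × (0.8942 / 18.02) = 0.09925; mass H = 0.09925 × 1.008 = 0.1000 g
Ratios (÷ 0.09925): C 1.000, H 1.000
→ CH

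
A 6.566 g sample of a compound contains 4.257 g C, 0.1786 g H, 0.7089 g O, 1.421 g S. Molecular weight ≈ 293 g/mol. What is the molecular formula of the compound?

C16H8O2S2

Moles — C: 4.257 / 12.01 = 0.3545 mol; H: 0.1786 / 1.008 = 0.1772 mol; O: 0.7089 / 16.00 = 0.04431 mol; S: 1.421 / 32.07 = 0.04431 mol
Ratios (÷ 0.04431): C 8.000, H 3.999, O 1.000, S 1.000
Ratio ≈ 8:4:1:1, so the empirical formula is C8H4OS
Empirical-formula mass = 148.18 g/mol
n = 293 / 148.18 = 1.98 ≈ 2
Molecular formula = (C8H4OS)×2 = C16H8O2S2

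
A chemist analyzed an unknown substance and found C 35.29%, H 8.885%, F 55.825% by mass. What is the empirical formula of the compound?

Assume 100 g: 35.29 g C, 8.885 g H, 55.825 g F.
C: 35.29 g ÷ 12.01 g/mol = 2.938 mol
H: 8.885 g ÷ 1.008 g/mol = 8.814 mol
F: 55.825 g ÷ 19.00 g/mol = 2.938 mol
Smallest is F at 2.938 mol; normalising gives C 1.000, H 3.000, F 1.000
→ CH3F

CH3F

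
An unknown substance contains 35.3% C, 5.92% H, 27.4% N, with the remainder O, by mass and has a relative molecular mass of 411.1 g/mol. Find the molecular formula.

C12H24N8O8

Assume 100 g: 35.3 g C, 5.92 g H, 27.4 g N, 31.38 g O.
C: 35.3 g ÷ 12.01 g/mol = 2.939 mol
H: 5.92 g ÷ 1.008 g/mol = 5.873 mol
N: 27.4 g ÷ 14.01 g/mol = 1.956 mol
O: 31.38 g ÷ 16.00 g/mol = 1.961 mol
Ratios (÷ 1.956): C 1.503, H 3.003, N 1.000, O 1.003
Multiply by 2: C 3.01, H 6.01, N 2.00, O 2.01 → C3H6N2O2
Empirical-formula mass = 102.10 g/mol
n = 411.1 / 102.10 = 4.03 ≈ 4
Molecular formula = (C3H6N2O2)×4 = C12H24N8O8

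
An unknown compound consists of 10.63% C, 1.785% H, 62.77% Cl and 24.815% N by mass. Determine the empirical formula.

CH2Cl2N2

Assume 100 g: 10.63 g C, 1.785 g H, 62.77 g Cl, 24.815 g N.
Moles — C: 10.63 / 12.01 = 0.8851 mol; H: 1.785 / 1.008 = 1.771 mol; Cl: 62.77 / 35.45 = 1.771 mol; N: 24.815 / 14.01 = 1.771 mol
Divide by the smallest (0.8851 mol C): C 1.000, H 2.001, Cl 2.001, N 2.001
Ratio ≈ 1:2:2:2, so the empirical formula is CH2Cl2N2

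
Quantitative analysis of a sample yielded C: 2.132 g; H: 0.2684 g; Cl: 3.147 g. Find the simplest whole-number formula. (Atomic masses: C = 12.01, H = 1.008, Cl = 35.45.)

C: 2.132 g ÷ 12.01 g/mol = 0.1775 mol
H: 0.2684 g ÷ 1.008 g/mol = 0.2663 mol
Cl: 3.147 g ÷ 35.45 g/mol = 0.08877 mol
Ratios (÷ 0.08877): C 2.000, H 2.999, Cl 1.000
→ C2H3Cl

C2H3Cl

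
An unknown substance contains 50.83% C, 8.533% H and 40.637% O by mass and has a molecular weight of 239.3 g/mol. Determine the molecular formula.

C10H20O6

Assume 100 g: 50.83 g C, 8.533 g H, 40.637 g O.
C: 50.83 g ÷ 12.01 g/mol = 4.232 mol
H: 8.533 g ÷ 1.008 g/mol = 8.465 mol
O: 40.637 g ÷ 16.00 g/mol = 2.54 mol
Ratios (÷ 2.54): C 1.666, H 3.333, O 1.000
Multiply by 3: C 5.00, H 10.00, O 3.00 → C5H10O3
Empirical-formula mass = 118.13 g/mol
n = 239.3 / 118.13 = 2.03 ≈ 2
Molecular formula = (C5H10O3)×2 = C10H20O6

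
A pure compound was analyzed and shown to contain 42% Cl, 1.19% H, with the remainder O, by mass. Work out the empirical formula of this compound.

ClHO3

Assume 100 g: 42 g Cl, 1.19 g H, 56.81 g O.
Moles — Cl: 42 / 35.45 = 1.185 mol; H: 1.19 / 1.008 = 1.181 mol; O: 56.81 / 16.00 = 3.551 mol
Divide by the smallest (1.181 mol H): Cl 1.004, H 1.000, O 3.008
→ ClHO3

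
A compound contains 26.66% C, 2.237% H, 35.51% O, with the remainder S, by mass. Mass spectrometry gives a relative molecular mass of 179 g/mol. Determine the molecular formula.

C4H4O4S2

Assume 100 g: 26.66 g C, 2.237 g H, 35.51 g O, 35.593 g S.
C: 26.66 g ÷ 12.01 g/mol = 2.22 mol
H: 2.237 g ÷ 1.008 g/mol = 2.219 mol
O: 35.51 g ÷ 16.00 g/mol = 2.219 mol
S: 35.593 g ÷ 32.07 g/mol = 1.11 mol
Ratios (÷ 1.11): C 2.000, H 2.000, O 2.000, S 1.000
≈ 2:2:2:1 → C2H2O2S
Empirical-formula mass = 90.11 g/mol
n = 179 / 90.11 = 1.99 ≈ 2
Molecular formula = (C2H2O2S)×2 = C4H4O4S2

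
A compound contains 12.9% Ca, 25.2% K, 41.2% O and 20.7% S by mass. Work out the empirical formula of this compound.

CaK2O8S2

Assume 100 g: 12.9 g Ca, 25.2 g K, 41.2 g O, 20.7 g S.
Ca: 12.9 g ÷ 40.08 g/mol = 0.3219 mol
K: 25.2 g ÷ 39.10 g/mol = 0.6445 mol
O: 41.2 g ÷ 16.00 g/mol = 2.575 mol
S: 20.7 g ÷ 32.07 g/mol = 0.6455 mol
Smallest is Ca at 0.3219 mol; normalising gives Ca 1.000, K 2.002, O 8.000, S 2.005
Ratio ≈ 1:2:8:2, so the empirical formula is CaK2O8S2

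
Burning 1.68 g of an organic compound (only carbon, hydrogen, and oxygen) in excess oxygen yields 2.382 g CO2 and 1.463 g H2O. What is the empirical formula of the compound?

CH3O

mol C = 2.382 / 44.01 = 0.05412; mass C = 0.05412 × 12.01 = 0.6500 g
mol H = 2 × (1.463 / 18.02) = 0.1624; mass H = 0.1624 × 1.008 = 0.1637 g
mass O = 1.68 − (0.8137) = 0.8663 g → mol O = 0.05414
Ratios (÷ 0.05412): C 1.000, H 3.000, O 1.000
Ratio ≈ 1:3:1, so the empirical formula is CH3O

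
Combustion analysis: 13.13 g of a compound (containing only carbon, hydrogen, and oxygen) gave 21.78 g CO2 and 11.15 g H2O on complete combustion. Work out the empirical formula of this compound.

mol C = 21.78 / 44.01 = 0.4949; mass C = 0.4949 × 12.01 = 5.944 g
mol H = 2 × (11.15 / 18.02) = 1.238; mass H = 1.238 × 1.008 = 1.247 g
mass O = 13.13 − (7.191) = 5.939 g → mol O = 0.3712
Ratios (÷ 0.3712): C 1.333, H 3.334, O 1.000
Scaling by 3: C 4.00, H 10.00, O 3.00 → C4H10O3

C4H10O3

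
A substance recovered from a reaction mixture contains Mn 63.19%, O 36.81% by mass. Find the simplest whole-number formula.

Assume 100 g: 63.19 g Mn, 36.81 g O.
Moles — Mn: 63.19 / 54.94 = 1.15 mol; O: 36.81 / 16.00 = 2.301 mol
Smallest is Mn at 1.15 mol; normalising gives Mn 1.000, O 2.000
→ MnO2

MnO2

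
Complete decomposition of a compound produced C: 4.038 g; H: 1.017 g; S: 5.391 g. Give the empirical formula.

n(C) = 4.038/12.01 = 0.3362, n(H) = 1.017/1.008 = 1.009, n(S) = 5.391/32.07 = 0.1681
Divide by the smallest (0.1681 mol S): C 2.000, H 6.002, S 1.000
Ratio ≈ 2:6:1, so the empirical formula is C2H6S

C2H6S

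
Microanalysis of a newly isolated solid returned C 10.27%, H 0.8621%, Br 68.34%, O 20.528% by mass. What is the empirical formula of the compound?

Assume 100 g: 10.27 g C, 0.8621 g H, 68.34 g Br, 20.528 g O.
n(C) = 10.27/12.01 = 0.8551, n(H) = 0.8621/1.008 = 0.8553, n(Br) = 68.34/79.90 = 0.8553, n(O) = 20.528/16.00 = 1.283
Smallest is C at 0.8551 mol; normalising gives C 1.000, H 1.000, Br 1.000, O 1.500
×2: C 2.00, H 2.00, Br 2.00, O 3.00 → C2H2Br2O3

C2H2Br2O3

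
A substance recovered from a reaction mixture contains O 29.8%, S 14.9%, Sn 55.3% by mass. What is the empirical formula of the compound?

O4SSn

Assume 100 g: 29.8 g O, 14.9 g S, 55.3 g Sn.
O: 29.8 g ÷ 16.00 g/mol = 1.863 mol
S: 14.9 g ÷ 32.07 g/mol = 0.4646 mol
Sn: 55.3 g ÷ 118.71 g/mol = 0.4658 mol
Smallest is S at 0.4646 mol; normalising gives O 4.009, S 1.000, Sn 1.003
Ratio ≈ 4:1:1, so the empirical formula is O4SSn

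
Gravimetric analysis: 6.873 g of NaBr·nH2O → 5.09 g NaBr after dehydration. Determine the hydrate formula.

NaBr·2H2O

Mass of water lost = 6.873 − 5.09 = 1.783 g → 1.783 / 18.02 = 0.09895 mol H2O
Molar mass of NaBr = 102.89 g/mol → mol NaBr = 5.09 / 102.89 = 0.04947
n = 0.09895 / 0.04947 = 2.00 ≈ 2 → NaBr·2H2O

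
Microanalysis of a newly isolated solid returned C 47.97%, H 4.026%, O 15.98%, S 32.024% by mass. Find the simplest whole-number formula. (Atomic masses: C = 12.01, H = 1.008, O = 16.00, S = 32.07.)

C4H4OS

Assume 100 g: 47.97 g C, 4.026 g H, 15.98 g O, 32.024 g S.
Moles — C: 47.97 / 12.01 = 3.994 mol; H: 4.026 / 1.008 = 3.994 mol; O: 15.98 / 16.00 = 0.9988 mol; S: 32.024 / 32.07 = 0.9986 mol
Divide by the smallest (0.9986 mol S): C 4.000, H 4.000, O 1.000, S 1.000
→ C4H4OS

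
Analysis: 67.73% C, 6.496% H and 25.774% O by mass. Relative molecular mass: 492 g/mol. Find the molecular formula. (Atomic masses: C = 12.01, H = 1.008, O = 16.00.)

Assume 100 g: 67.73 g C, 6.496 g H, 25.774 g O.
n(C) = 67.73/12.01 = 5.639, n(H) = 6.496/1.008 = 6.444, n(O) = 25.774/16.00 = 1.611
Ratios (÷ 1.611): C 3.501, H 4.001, O 1.000
Scaling by 2: C 7.00, H 8.00, O 2.00 → C7H8O2
Empirical-formula mass = 124.13 g/mol
n = 492 / 124.13 = 3.96 ≈ 4
Molecular formula = (C7H8O2)×4 = C28H32O8

C28H32O8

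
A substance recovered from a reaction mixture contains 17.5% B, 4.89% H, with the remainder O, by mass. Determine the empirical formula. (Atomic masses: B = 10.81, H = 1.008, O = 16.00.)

BH3O3

Assume 100 g: 17.5 g B, 4.89 g H, 77.61 g O.
n(B) = 17.5/10.81 = 1.619, n(H) = 4.89/1.008 = 4.851, n(O) = 77.61/16.00 = 4.851
Smallest is B at 1.619 mol; normalising gives B 1.000, H 2.997, O 2.996
→ BH3O3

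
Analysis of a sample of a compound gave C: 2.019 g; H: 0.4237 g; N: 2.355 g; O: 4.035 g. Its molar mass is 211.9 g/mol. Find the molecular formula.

C4H10N4O6

n(C) = 2.019/12.01 = 0.1681, n(H) = 0.4237/1.008 = 0.4203, n(N) = 2.355/14.01 = 0.1681, n(O) = 4.035/16.00 = 0.2522
Divide by the smallest (0.1681 mol N): C 1.000, H 2.501, N 1.000, O 1.500
Multiply by 2: C 2.00, H 5.00, N 2.00, O 3.00 → C2H5N2O3
Empirical-formula mass = 105.08 g/mol
n = 211.9 / 105.08 = 2.02 ≈ 2
Molecular formula = (C2H5N2O3)×2 = C4H10N4O6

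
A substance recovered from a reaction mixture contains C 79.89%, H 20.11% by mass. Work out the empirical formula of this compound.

Assume 100 g: 79.89 g C, 20.11 g H.
Moles — C: 79.89 / 12.01 = 6.652 mol; H: 20.11 / 1.008 = 19.95 mol
Ratios (÷ 6.652): C 1.000, H 2.999
Ratio ≈ 1:3, so the empirical formula is CH3

CH3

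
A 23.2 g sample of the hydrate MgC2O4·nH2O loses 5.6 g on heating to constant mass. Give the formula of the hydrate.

MgC2O4·2H2O

Mass of anhydrous MgC2O4 = 23.2 − 5.6 = 17.6 g
mol H2O = 5.6 / 18.02 = 0.3108
Molar mass of MgC2O4 = 112.33 g/mol → mol MgC2O4 = 17.6 / 112.33 = 0.1567
n = 0.3108 / 0.1567 = 1.98 ≈ 2 → MgC2O4·2H2O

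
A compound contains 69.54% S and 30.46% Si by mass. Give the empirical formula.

Assume 100 g: 69.54 g S, 30.46 g Si.
S: 69.54 g ÷ 32.07 g/mol = 2.168 mol
Si: 30.46 g ÷ 28.09 g/mol = 1.084 mol
Ratios (÷ 1.084): S 2.000, Si 1.000
≈ 2:1 → S2Si

S2Si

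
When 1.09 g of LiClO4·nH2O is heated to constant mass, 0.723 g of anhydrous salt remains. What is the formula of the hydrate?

LiClO4·3H2O

Mass of water lost = 1.09 − 0.723 = 0.367 g → 0.367 / 18.02 = 0.02037 mol H2O
Molar mass of LiClO4 = 106.39 g/mol → mol LiClO4 = 0.723 / 106.39 = 0.006796
n = 0.02037 / 0.006796 = 3.00 ≈ 3 → LiClO4·3H2O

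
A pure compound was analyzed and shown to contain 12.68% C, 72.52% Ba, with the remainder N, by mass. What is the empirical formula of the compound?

Assume 100 g: 12.68 g C, 72.52 g Ba, 14.8 g N.
n(C) = 12.68/12.01 = 1.056, n(Ba) = 72.52/137.33 = 0.5281, n(N) = 14.8/14.01 = 1.056
Divide by the smallest (0.5281 mol Ba): C 1.999, Ba 1.000, N 2.000
Ratio ≈ 2:1:2, so the empirical formula is C2BaN2

C2BaN2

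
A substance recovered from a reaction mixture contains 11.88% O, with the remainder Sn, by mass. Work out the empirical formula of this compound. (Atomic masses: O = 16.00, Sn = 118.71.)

Assume 100 g: 11.88 g O, 88.12 g Sn.
n(O) = 11.88/16.00 = 0.7425, n(Sn) = 88.12/118.71 = 0.7423
Ratios (÷ 0.7423): O 1.000, Sn 1.000
Ratio ≈ 1:1, so the empirical formula is OSn

OSn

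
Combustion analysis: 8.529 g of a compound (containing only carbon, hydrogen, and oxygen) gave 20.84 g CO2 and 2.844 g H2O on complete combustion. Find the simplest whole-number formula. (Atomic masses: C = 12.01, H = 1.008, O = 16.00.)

mol C = 20.84 / 44.01 = 0.4735; mass C = 0.4735 × 12.01 = 5.687 g
mol H = 2 × (2.844 / 18.02) = 0.3156; mass H = 0.3156 × 1.008 = 0.3182 g
mass O = 8.529 − (6.005) = 2.524 g → mol O = 0.1577
Divide by the smallest (0.1577 mol O): C 3.002, H 2.001, O 1.000
→ C3H2O

C3H2O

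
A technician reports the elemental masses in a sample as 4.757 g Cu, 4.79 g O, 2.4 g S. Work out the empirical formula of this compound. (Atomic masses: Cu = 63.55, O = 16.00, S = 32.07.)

Cu: 4.757 g ÷ 63.55 g/mol = 0.07485 mol
O: 4.79 g ÷ 16.00 g/mol = 0.2994 mol
S: 2.4 g ÷ 32.07 g/mol = 0.07484 mol
Divide by the smallest (0.07484 mol S): Cu 1.000, O 4.000, S 1.000
≈ 1:4:1 → CuO4S

CuO4S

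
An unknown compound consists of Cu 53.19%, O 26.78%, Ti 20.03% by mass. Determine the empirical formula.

Assume 100 g: 53.19 g Cu, 26.78 g O, 20.03 g Ti.
n(Cu) = 53.19/63.55 = 0.837, n(O) = 26.78/16.00 = 1.674, n(Ti) = 20.03/47.87 = 0.4184
Divide by the smallest (0.4184 mol Ti): Cu 2.000, O 4.000, Ti 1.000
Ratio ≈ 2:4:1, so the empirical formula is Cu2O4Ti

Cu2O4Ti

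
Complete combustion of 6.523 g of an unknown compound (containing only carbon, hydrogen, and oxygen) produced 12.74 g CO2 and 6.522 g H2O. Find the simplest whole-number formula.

C2H5O

mol C = 12.74 / 44.01 = 0.2895; mass C = 0.2895 × 12.01 = 3.477 g
mol H = 2 × (6.522 / 18.02) = 0.7239; mass H = 0.7239 × 1.008 = 0.7297 g
mass O = 6.523 − (4.206) = 2.317 g → mol O = 0.1448
Divide by the smallest (0.1448 mol O): C 1.999, H 4.999, O 1.000
Ratio ≈ 2:5:1, so the empirical formula is C2H5O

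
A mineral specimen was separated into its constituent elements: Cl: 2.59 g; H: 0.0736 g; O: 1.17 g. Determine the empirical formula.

n(Cl) = 2.59/35.45 = 0.07306, n(H) = 0.0736/1.008 = 0.07302, n(O) = 1.17/16.00 = 0.07312
Smallest is H at 0.07302 mol; normalising gives Cl 1.001, H 1.000, O 1.001
≈ 1:1:1 → ClHO

ClHO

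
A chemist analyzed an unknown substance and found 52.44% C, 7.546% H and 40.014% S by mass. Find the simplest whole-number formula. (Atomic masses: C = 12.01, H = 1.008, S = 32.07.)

C7H12S2

Assume 100 g: 52.44 g C, 7.546 g H, 40.014 g S.
n(C) = 52.44/12.01 = 4.366, n(H) = 7.546/1.008 = 7.486, n(S) = 40.014/32.07 = 1.248
Ratios (÷ 1.248): C 3.500, H 6.000, S 1.000
Scaling by 2: C 7.00, H 12.00, S 2.00 → C7H12S2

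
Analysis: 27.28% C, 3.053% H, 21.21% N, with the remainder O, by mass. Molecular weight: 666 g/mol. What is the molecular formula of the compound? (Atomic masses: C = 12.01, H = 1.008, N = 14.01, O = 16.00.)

C15H20N10O20

Assume 100 g: 27.28 g C, 3.053 g H, 21.21 g N, 48.457 g O.
C: 27.28 g ÷ 12.01 g/mol = 2.271 mol
H: 3.053 g ÷ 1.008 g/mol = 3.029 mol
N: 21.21 g ÷ 14.01 g/mol = 1.514 mol
O: 48.457 g ÷ 16.00 g/mol = 3.029 mol
Ratios (÷ 1.514): C 1.500, H 2.001, N 1.000, O 2.000
Multiply by 2: C 3.00, H 4.00, N 2.00, O 4.00 → C3H4N2O4
Empirical-formula mass = 132.08 g/mol
n = 666 / 132.08 = 5.04 ≈ 5
Molecular formula = (C3H4N2O4)×5 = C15H20N10O20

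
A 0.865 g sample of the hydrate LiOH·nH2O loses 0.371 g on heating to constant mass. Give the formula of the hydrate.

LiOH·H2O

Mass of anhydrous LiOH = 0.865 − 0.371 = 0.494 g
mol H2O = 0.371 / 18.02 = 0.02059
Molar mass of LiOH = 23.95 g/mol → mol LiOH = 0.494 / 23.95 = 0.02063
n = 0.02059 / 0.02063 = 1.00 ≈ 1 → LiOH·H2O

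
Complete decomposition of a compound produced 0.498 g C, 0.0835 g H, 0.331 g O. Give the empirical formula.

C2H4O

Moles — C: 0.498 / 12.01 = 0.04147 mol; H: 0.0835 / 1.008 = 0.08284 mol; O: 0.331 / 16.00 = 0.02069 mol
Ratios (÷ 0.02069): C 2.004, H 4.004, O 1.000
→ C2H4O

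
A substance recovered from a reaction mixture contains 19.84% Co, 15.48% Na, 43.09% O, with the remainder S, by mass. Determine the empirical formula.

Assume 100 g: 19.84 g Co, 15.48 g Na, 43.09 g O, 21.59 g S.
Co: 19.84 g ÷ 58.93 g/mol = 0.3367 mol
Na: 15.48 g ÷ 22.99 g/mol = 0.6733 mol
O: 43.09 g ÷ 16.00 g/mol = 2.693 mol
S: 21.59 g ÷ 32.07 g/mol = 0.6732 mol
Divide by the smallest (0.3367 mol Co): Co 1.000, Na 2.000, O 7.999, S 2.000
Ratio ≈ 1:2:8:2, so the empirical formula is CoNa2O8S2

CoNa2O8S2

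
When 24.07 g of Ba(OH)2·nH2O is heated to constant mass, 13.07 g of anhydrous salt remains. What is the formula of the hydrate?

Ba(OH)2·8H2O

Mass of water lost = 24.07 − 13.07 = 11 g → 11 / 18.02 = 0.6104 mol H2O
Molar mass of Ba(OH)2 = 171.35 g/mol → mol Ba(OH)2 = 13.07 / 171.35 = 0.07628
n = 0.6104 / 0.07628 = 8.00 ≈ 8 → Ba(OH)2·8H2O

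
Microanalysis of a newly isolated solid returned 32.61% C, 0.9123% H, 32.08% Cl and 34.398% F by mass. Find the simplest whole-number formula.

Assume 100 g: 32.61 g C, 0.9123 g H, 32.08 g Cl, 34.398 g F.
C: 32.61 g ÷ 12.01 g/mol = 2.715 mol
H: 0.9123 g ÷ 1.008 g/mol = 0.9051 mol
Cl: 32.08 g ÷ 35.45 g/mol = 0.9049 mol
F: 34.398 g ÷ 19.00 g/mol = 1.81 mol
Divide by the smallest (0.9049 mol Cl): C 3.000, H 1.000, Cl 1.000, F 2.001
≈ 3:1:1:2 → C3HClF2

C3HClF2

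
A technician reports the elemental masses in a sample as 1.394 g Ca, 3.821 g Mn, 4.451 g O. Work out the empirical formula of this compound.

Moles — Ca: 1.394 / 40.08 = 0.03478 mol; Mn: 3.821 / 54.94 = 0.06955 mol; O: 4.451 / 16.00 = 0.2782 mol
Ratios (÷ 0.03478): Ca 1.000, Mn 2.000, O 7.998
Ratio ≈ 1:2:8, so the empirical formula is CaMn2O8

CaMn2O8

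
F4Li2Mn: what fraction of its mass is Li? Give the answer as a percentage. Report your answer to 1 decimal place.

9.6%

Molar mass = 4(19.00) + 2(6.94) + 1(54.94) = 144.820 g/mol
Mass of Li per mole = 2 × 6.94 = 13.880 g
% Li = 13.880 / 144.820 × 100 = 9.6%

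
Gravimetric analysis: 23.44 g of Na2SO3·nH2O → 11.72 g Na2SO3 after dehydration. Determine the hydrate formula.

Mass of water lost = 23.44 − 11.72 = 11.72 g → 11.72 / 18.02 = 0.6504 mol H2O
Molar mass of Na2SO3 = 126.05 g/mol → mol Na2SO3 = 11.72 / 126.05 = 0.09298
n = 0.6504 / 0.09298 = 7.00 ≈ 7 → Na2SO3·7H2O

Na2SO3·7H2O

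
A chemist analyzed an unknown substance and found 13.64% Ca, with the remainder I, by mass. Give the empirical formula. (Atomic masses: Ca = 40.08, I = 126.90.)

Assume 100 g: 13.64 g Ca, 86.36 g I.
n(Ca) = 13.64/40.08 = 0.3403, n(I) = 86.36/126.90 = 0.6805
Smallest is Ca at 0.3403 mol; normalising gives Ca 1.000, I 2.000
Ratio ≈ 1:2, so the empirical formula is CaI2

CaI2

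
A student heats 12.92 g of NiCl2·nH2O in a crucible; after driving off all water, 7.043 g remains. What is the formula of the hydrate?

Mass of water lost = 12.92 − 7.043 = 5.877 g → 5.877 / 18.02 = 0.3261 mol H2O
Molar mass of NiCl2 = 129.59 g/mol → mol NiCl2 = 7.043 / 129.59 = 0.05435
n = 0.3261 / 0.05435 = 6.00 ≈ 6 → NiCl2·6H2O

NiCl2·6H2O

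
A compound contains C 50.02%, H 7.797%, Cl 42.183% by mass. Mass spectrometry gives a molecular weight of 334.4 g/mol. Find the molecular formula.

C14H26Cl4

Assume 100 g: 50.02 g C, 7.797 g H, 42.183 g Cl.
Moles — C: 50.02 / 12.01 = 4.165 mol; H: 7.797 / 1.008 = 7.735 mol; Cl: 42.183 / 35.45 = 1.19 mol
Smallest is Cl at 1.19 mol; normalising gives C 3.500, H 6.500, Cl 1.000
Multiply by 2: C 7.00, H 13.00, Cl 2.00 → C7H13Cl2
Empirical-formula mass = 168.07 g/mol
n = 334.4 / 168.07 = 1.99 ≈ 2
Molecular formula = (C7H13Cl2)×2 = C14H26Cl4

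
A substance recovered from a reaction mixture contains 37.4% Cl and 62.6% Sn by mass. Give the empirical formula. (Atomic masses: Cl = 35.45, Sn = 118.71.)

Assume 100 g: 37.4 g Cl, 62.6 g Sn.
Cl: 37.4 g ÷ 35.45 g/mol = 1.055 mol
Sn: 62.6 g ÷ 118.71 g/mol = 0.5273 mol
Smallest is Sn at 0.5273 mol; normalising gives Cl 2.001, Sn 1.000
Ratio ≈ 2:1, so the empirical formula is Cl2Sn

Cl2Sn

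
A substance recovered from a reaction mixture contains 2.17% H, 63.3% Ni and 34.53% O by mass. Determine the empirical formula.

H2NiO2

Assume 100 g: 2.17 g H, 63.3 g Ni, 34.53 g O.
H: 2.17 g ÷ 1.008 g/mol = 2.153 mol
Ni: 63.3 g ÷ 58.69 g/mol = 1.079 mol
O: 34.53 g ÷ 16.00 g/mol = 2.158 mol
Smallest is Ni at 1.079 mol; normalising gives H 1.996, Ni 1.000, O 2.001
→ H2NiO2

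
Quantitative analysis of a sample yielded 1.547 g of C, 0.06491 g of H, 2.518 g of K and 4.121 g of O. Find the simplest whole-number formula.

C2HKO4

C: 1.547 g ÷ 12.01 g/mol = 0.1288 mol
H: 0.06491 g ÷ 1.008 g/mol = 0.06439 mol
K: 2.518 g ÷ 39.10 g/mol = 0.0644 mol
O: 4.121 g ÷ 16.00 g/mol = 0.2576 mol
Smallest is H at 0.06439 mol; normalising gives C 2.000, H 1.000, K 1.000, O 4.000
≈ 2:1:1:4 → C2HKO4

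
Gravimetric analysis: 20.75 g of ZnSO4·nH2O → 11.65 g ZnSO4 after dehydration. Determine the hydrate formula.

Mass of water lost = 20.75 − 11.65 = 9.1 g → 9.1 / 18.02 = 0.505 mol H2O
Molar mass of ZnSO4 = 161.45 g/mol → mol ZnSO4 = 11.65 / 161.45 = 0.07216
n = 0.505 / 0.07216 = 7.00 ≈ 7 → ZnSO4·7H2O

ZnSO4·7H2O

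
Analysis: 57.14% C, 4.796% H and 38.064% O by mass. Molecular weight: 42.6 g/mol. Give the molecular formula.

Assume 100 g: 57.14 g C, 4.796 g H, 38.064 g O.
C: 57.14 g ÷ 12.01 g/mol = 4.758 mol
H: 4.796 g ÷ 1.008 g/mol = 4.758 mol
O: 38.064 g ÷ 16.00 g/mol = 2.379 mol
Ratios (÷ 2.379): C 2.000, H 2.000, O 1.000
≈ 2:2:1 → C2H2O
Empirical-formula mass = 42.04 g/mol
n = 42.6 / 42.04 = 1.01 ≈ 1
Molecular formula = empirical formula = C2H2O

C2H2O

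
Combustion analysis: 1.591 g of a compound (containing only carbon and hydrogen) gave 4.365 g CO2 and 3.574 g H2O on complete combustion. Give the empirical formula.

CH4

mol C = 4.365 / 44.01 = 0.09918; mass C = 0.09918 × 12.01 = 1.191 g
mol H = 2 × (3.574 / 18.02) = 0.3967; mass H = 0.3967 × 1.008 = 0.3998 g
Smallest is C at 0.09918 mol; normalising gives C 1.000, H 3.999
→ CH4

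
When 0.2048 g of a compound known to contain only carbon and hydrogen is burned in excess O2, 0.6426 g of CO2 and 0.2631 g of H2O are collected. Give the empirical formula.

mol C = 0.6426 / 44.01 = 0.01460; mass C = 0.01460 × 12.01 = 0.1754 g
mol H = 2 × (0.2631 / 18.02) = 0.02920; mass H = 0.02920 × 1.008 = 0.02943 g
Divide by the smallest (0.0146 mol C): C 1.000, H 2.000
→ CH2

CH2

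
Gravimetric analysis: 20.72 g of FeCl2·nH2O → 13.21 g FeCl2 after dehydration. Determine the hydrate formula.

Mass of water lost = 20.72 − 13.21 = 7.51 g → 7.51 / 18.02 = 0.4168 mol H2O
Molar mass of FeCl2 = 126.75 g/mol → mol FeCl2 = 13.21 / 126.75 = 0.1042
n = 0.4168 / 0.1042 = 4.00 ≈ 4 → FeCl2·4H2O

FeCl2·4H2O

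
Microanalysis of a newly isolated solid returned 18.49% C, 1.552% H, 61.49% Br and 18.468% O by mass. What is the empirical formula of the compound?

Assume 100 g: 18.49 g C, 1.552 g H, 61.49 g Br, 18.468 g O.
n(C) = 18.49/12.01 = 1.54, n(H) = 1.552/1.008 = 1.54, n(Br) = 61.49/79.90 = 0.7696, n(O) = 18.468/16.00 = 1.154
Ratios (÷ 0.7696): C 2.000, H 2.001, Br 1.000, O 1.500
Scaling by 2: C 4.00, H 4.00, Br 2.00, O 3.00 → C4H4Br2O3

C4H4Br2O3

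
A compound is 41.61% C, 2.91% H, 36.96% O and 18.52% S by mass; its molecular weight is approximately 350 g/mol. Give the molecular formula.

C12H10O8S2

Assume 100 g: 41.61 g C, 2.91 g H, 36.96 g O, 18.52 g S.
n(C) = 41.61/12.01 = 3.465, n(H) = 2.91/1.008 = 2.887, n(O) = 36.96/16.00 = 2.31, n(S) = 18.52/32.07 = 0.5775
Smallest is S at 0.5775 mol; normalising gives C 5.999, H 4.999, O 4.000, S 1.000
Ratio ≈ 6:5:4:1, so the empirical formula is C6H5O4S
Empirical-formula mass = 173.17 g/mol
n = 350 / 173.17 = 2.02 ≈ 2
Molecular formula = (C6H5O4S)×2 = C12H10O8S2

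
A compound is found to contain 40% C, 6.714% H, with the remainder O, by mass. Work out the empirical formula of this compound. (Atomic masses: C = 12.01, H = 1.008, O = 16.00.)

Assume 100 g: 40 g C, 6.714 g H, 53.286 g O.
C: 40 g ÷ 12.01 g/mol = 3.331 mol
H: 6.714 g ÷ 1.008 g/mol = 6.661 mol
O: 53.286 g ÷ 16.00 g/mol = 3.33 mol
Smallest is O at 3.33 mol; normalising gives C 1.000, H 2.000, O 1.000
Ratio ≈ 1:2:1, so the empirical formula is CH2O

CH2O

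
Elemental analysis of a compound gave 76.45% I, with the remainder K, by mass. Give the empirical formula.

IK

Assume 100 g: 76.45 g I, 23.55 g K.
Moles — I: 76.45 / 126.90 = 0.6024 mol; K: 23.55 / 39.10 = 0.6023 mol
Ratios (÷ 0.6023): I 1.000, K 1.000
Ratio ≈ 1:1, so the empirical formula is IK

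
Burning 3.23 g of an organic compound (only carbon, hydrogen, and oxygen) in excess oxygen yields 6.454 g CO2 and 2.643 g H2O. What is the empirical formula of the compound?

C2H4O

mol C = 6.454 / 44.01 = 0.1466; mass C = 0.1466 × 12.01 = 1.761 g
mol H = 2 × (2.643 / 18.02) = 0.2933; mass H = 0.2933 × 1.008 = 0.2957 g
mass O = 3.23 − (2.057) = 1.173 g → mol O = 0.07332
Divide by the smallest (0.07332 mol O): C 2.000, H 4.001, O 1.000
≈ 2:4:1 → C2H4O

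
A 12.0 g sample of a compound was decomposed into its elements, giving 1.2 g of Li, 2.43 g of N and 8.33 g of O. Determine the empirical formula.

LiNO3

n(Li) = 1.2/6.94 = 0.1729, n(N) = 2.43/14.01 = 0.1734, n(O) = 8.33/16.00 = 0.5206
Divide by the smallest (0.1729 mol Li): Li 1.000, N 1.003, O 3.011
→ LiNO3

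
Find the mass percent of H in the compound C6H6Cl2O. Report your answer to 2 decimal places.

3.67%

Molar mass = 6(12.01) + 6(1.008) + 2(35.45) + 1(16.00) = 165.008 g/mol
Mass of H per mole = 6 × 1.008 = 6.048 g
% H = 6.048 / 165.008 × 100 = 3.67%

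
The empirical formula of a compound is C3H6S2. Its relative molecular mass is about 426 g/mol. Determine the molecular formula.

C12H24S8

Empirical-formula mass = 106.22 g/mol
n = 426 / 106.22 = 4.01 ≈ 4
Molecular formula = (C3H6S2)4 = C12H24S8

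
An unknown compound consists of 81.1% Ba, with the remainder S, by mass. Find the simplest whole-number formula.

BaS

Assume 100 g: 81.1 g Ba, 18.9 g S.
Moles — Ba: 81.1 / 137.33 = 0.5905 mol; S: 18.9 / 32.07 = 0.5893 mol
Ratios (÷ 0.5893): Ba 1.002, S 1.000
→ BaS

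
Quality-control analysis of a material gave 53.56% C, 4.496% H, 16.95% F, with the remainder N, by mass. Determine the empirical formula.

Assume 100 g: 53.56 g C, 4.496 g H, 16.95 g F, 24.994 g N.
n(C) = 53.56/12.01 = 4.46, n(H) = 4.496/1.008 = 4.46, n(F) = 16.95/19.00 = 0.8921, n(N) = 24.994/14.01 = 1.784
Ratios (÷ 0.8921): C 4.999, H 5.000, F 1.000, N 2.000
≈ 5:5:1:2 → C5H5FN2

C5H5FN2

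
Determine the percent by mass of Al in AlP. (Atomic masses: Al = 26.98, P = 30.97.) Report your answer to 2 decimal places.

Molar mass = 1(26.98) + 1(30.97) = 57.950 g/mol
Mass of Al per mole = 1 × 26.98 = 26.980 g
% Al = 26.980 / 57.950 × 100 = 46.56%

46.56%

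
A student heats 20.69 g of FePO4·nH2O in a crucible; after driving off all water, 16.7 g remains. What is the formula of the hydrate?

FePO4·2H2O

Mass of water lost = 20.69 − 16.7 = 3.99 g → 3.99 / 18.02 = 0.2214 mol H2O
Molar mass of FePO4 = 150.82 g/mol → mol FePO4 = 16.7 / 150.82 = 0.1107
n = 0.2214 / 0.1107 = 2.00 ≈ 2 → FePO4·2H2O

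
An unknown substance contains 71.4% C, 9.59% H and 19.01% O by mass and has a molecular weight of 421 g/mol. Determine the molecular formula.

C25H40O5

Assume 100 g: 71.4 g C, 9.59 g H, 19.01 g O.
Moles — C: 71.4 / 12.01 = 5.945 mol; H: 9.59 / 1.008 = 9.514 mol; O: 19.01 / 16.00 = 1.188 mol
Divide by the smallest (1.188 mol O): C 5.004, H 8.007, O 1.000
Ratio ≈ 5:8:1, so the empirical formula is C5H8O
Empirical-formula mass = 84.11 g/mol
n = 421 / 84.11 = 5.01 ≈ 5
Molecular formula = (C5H8O)×5 = C25H40O5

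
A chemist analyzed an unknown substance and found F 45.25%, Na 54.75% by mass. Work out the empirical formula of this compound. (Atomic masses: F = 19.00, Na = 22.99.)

Assume 100 g: 45.25 g F, 54.75 g Na.
F: 45.25 g ÷ 19.00 g/mol = 2.382 mol
Na: 54.75 g ÷ 22.99 g/mol = 2.381 mol
Smallest is Na at 2.381 mol; normalising gives F 1.000, Na 1.000
≈ 1:1 → FNa

FNa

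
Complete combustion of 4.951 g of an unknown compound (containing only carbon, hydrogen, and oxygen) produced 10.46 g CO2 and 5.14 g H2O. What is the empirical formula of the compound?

C5H12O2

mol C = 10.46 / 44.01 = 0.2377; mass C = 0.2377 × 12.01 = 2.854 g
mol H = 2 × (5.14 / 18.02) = 0.5705; mass H = 0.5705 × 1.008 = 0.5750 g
mass O = 4.951 − (3.429) = 1.522 g → mol O = 0.09509
Divide by the smallest (0.09509 mol O): C 2.499, H 5.999, O 1.000
×2: C 5.00, H 12.00, O 2.00 → C5H12O2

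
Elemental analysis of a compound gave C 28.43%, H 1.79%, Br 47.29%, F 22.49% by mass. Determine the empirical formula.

C4H3BrF2

Assume 100 g: 28.43 g C, 1.79 g H, 47.29 g Br, 22.49 g F.
Moles — C: 28.43 / 12.01 = 2.367 mol; H: 1.79 / 1.008 = 1.776 mol; Br: 47.29 / 79.90 = 0.5919 mol; F: 22.49 / 19.00 = 1.184 mol
Divide by the smallest (0.5919 mol Br): C 4.000, H 3.000, Br 1.000, F 2.000
≈ 4:3:1:2 → C4H3BrF2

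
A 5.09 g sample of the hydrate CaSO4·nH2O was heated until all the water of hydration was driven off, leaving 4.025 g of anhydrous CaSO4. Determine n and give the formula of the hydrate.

Mass of water lost = 5.09 − 4.025 = 1.065 g → 1.065 / 18.02 = 0.0591 mol H2O
Molar mass of CaSO4 = 136.15 g/mol → mol CaSO4 = 4.025 / 136.15 = 0.02956
n = 0.0591 / 0.02956 = 2.00 ≈ 2 → CaSO4·2H2O

CaSO4·2H2O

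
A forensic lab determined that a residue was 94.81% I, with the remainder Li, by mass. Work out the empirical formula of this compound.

Assume 100 g: 94.81 g I, 5.19 g Li.
I: 94.81 g ÷ 126.90 g/mol = 0.7471 mol
Li: 5.19 g ÷ 6.94 g/mol = 0.7478 mol
Divide by the smallest (0.7471 mol I): I 1.000, Li 1.001
≈ 1:1 → ILi

ILi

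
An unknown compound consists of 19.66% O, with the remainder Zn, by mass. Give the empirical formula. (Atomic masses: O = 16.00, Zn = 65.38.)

Assume 100 g: 19.66 g O, 80.34 g Zn.
n(O) = 19.66/16.00 = 1.229, n(Zn) = 80.34/65.38 = 1.229
Ratios (÷ 1.229): O 1.000, Zn 1.000
Ratio ≈ 1:1, so the empirical formula is OZn

OZn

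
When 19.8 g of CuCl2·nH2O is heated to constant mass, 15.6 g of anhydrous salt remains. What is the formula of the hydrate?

Mass of water lost = 19.8 − 15.6 = 4.2 g → 4.2 / 18.02 = 0.2331 mol H2O
Molar mass of CuCl2 = 134.45 g/mol → mol CuCl2 = 15.6 / 134.45 = 0.116
n = 0.2331 / 0.116 = 2.01 ≈ 2 → CuCl2·2H2O

CuCl2·2H2O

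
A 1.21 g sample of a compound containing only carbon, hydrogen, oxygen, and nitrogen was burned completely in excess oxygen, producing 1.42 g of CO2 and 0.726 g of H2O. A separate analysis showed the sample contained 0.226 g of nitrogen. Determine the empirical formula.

mol C = 1.42 / 44.01 = 0.03227; mass C = 0.03227 × 12.01 = 0.3875 g
mol H = 2 × (0.726 / 18.02) = 0.08058; mass H = 0.08058 × 1.008 = 0.08122 g
mol N = 0.226 / 14.01 = 0.01613
mass O = 1.21 − (0.6947) = 0.5153 g → mol O = 0.03220
Ratios (÷ 0.01613): C 2.000, H 4.995, N 1.000, O 1.996
Ratio ≈ 2:5:1:2, so the empirical formula is C2H5NO2

C2H5NO2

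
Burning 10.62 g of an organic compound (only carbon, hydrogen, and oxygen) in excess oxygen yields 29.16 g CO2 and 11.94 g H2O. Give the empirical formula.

C8H16O

mol C = 29.16 / 44.01 = 0.6626; mass C = 0.6626 × 12.01 = 7.958 g
mol H = 2 × (11.94 / 18.02) = 1.325; mass H = 1.325 × 1.008 = 1.336 g
mass O = 10.62 − (9.293) = 1.327 g → mol O = 0.08292
Smallest is O at 0.08292 mol; normalising gives C 7.991, H 15.982, O 1.000
→ C8H16O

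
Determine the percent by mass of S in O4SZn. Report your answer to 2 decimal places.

19.86%

Molar mass = 4(16.00) + 1(32.07) + 1(65.38) = 161.450 g/mol
Mass of S per mole = 1 × 32.07 = 32.070 g
% S = 32.070 / 161.450 × 100 = 19.86%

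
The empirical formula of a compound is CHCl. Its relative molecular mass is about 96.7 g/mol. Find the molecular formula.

Empirical-formula mass = 48.47 g/mol
n = 96.7 / 48.47 = 2.00 ≈ 2
Molecular formula = (CHCl)2 = C2H2Cl2

C2H2Cl2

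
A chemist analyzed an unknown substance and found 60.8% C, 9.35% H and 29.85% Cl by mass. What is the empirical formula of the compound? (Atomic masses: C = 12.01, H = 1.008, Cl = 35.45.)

C6H11Cl

Assume 100 g: 60.8 g C, 9.35 g H, 29.85 g Cl.
n(C) = 60.8/12.01 = 5.062, n(H) = 9.35/1.008 = 9.276, n(Cl) = 29.85/35.45 = 0.842
Smallest is Cl at 0.842 mol; normalising gives C 6.012, H 11.016, Cl 1.000
Ratio ≈ 6:11:1, so the empirical formula is C6H11Cl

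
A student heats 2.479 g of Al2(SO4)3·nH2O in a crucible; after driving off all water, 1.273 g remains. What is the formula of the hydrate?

Al2(SO4)3·18H2O

Mass of water lost = 2.479 − 1.273 = 1.206 g → 1.206 / 18.02 = 0.06693 mol H2O
Molar mass of Al2(SO4)3 = 342.17 g/mol → mol Al2(SO4)3 = 1.273 / 342.17 = 0.00372
n = 0.06693 / 0.00372 = 17.99 ≈ 18 → Al2(SO4)3·18H2O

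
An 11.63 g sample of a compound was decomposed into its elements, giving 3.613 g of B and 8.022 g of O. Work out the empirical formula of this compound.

B2O3

n(B) = 3.613/10.81 = 0.3342, n(O) = 8.022/16.00 = 0.5014
Smallest is B at 0.3342 mol; normalising gives B 1.000, O 1.500
×2: B 2.00, O 3.00 → B2O3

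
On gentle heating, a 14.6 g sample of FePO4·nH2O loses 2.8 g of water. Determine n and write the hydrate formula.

FePO4·2H2O

Mass of anhydrous FePO4 = 14.6 − 2.8 = 11.8 g
mol H2O = 2.8 / 18.02 = 0.1554
Molar mass of FePO4 = 150.82 g/mol → mol FePO4 = 11.8 / 150.82 = 0.07824
n = 0.1554 / 0.07824 = 1.99 ≈ 2 → FePO4·2H2O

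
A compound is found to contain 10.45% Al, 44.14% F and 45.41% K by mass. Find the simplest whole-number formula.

Assume 100 g: 10.45 g Al, 44.14 g F, 45.41 g K.
Al: 10.45 g ÷ 26.98 g/mol = 0.3873 mol
F: 44.14 g ÷ 19.00 g/mol = 2.323 mol
K: 45.41 g ÷ 39.10 g/mol = 1.161 mol
Ratios (÷ 0.3873): Al 1.000, F 5.998, K 2.998
≈ 1:6:3 → AlF6K3

AlF6K3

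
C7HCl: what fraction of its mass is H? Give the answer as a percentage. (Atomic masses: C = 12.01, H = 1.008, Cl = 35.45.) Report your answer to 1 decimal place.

Molar mass = 7(12.01) + 1(1.008) + 1(35.45) = 120.528 g/mol
Mass of H per mole = 1 × 1.008 = 1.008 g
% H = 1.008 / 120.528 × 100 = 0.8%

0.8%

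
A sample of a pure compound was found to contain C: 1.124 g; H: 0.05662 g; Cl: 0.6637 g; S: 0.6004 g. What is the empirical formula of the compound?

C: 1.124 g ÷ 12.01 g/mol = 0.09359 mol
H: 0.05662 g ÷ 1.008 g/mol = 0.05617 mol
Cl: 0.6637 g ÷ 35.45 g/mol = 0.01872 mol
S: 0.6004 g ÷ 32.07 g/mol = 0.01872 mol
Ratios (÷ 0.01872): C 4.999, H 3.000, Cl 1.000, S 1.000
≈ 5:3:1:1 → C5H3ClS

C5H3ClS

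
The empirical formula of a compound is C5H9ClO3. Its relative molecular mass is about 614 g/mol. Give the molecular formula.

Empirical-formula mass = 152.57 g/mol
n = 614 / 152.57 = 4.02 ≈ 4
Molecular formula = (C5H9ClO3)4 = C20H36Cl4O12

C20H36Cl4O12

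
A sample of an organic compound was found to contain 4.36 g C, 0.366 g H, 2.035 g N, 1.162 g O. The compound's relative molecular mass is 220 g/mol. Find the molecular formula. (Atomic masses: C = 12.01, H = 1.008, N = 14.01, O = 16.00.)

Moles — C: 4.36 / 12.01 = 0.363 mol; H: 0.366 / 1.008 = 0.3631 mol; N: 2.035 / 14.01 = 0.1453 mol; O: 1.162 / 16.00 = 0.07262 mol
Ratios (÷ 0.07262): C 4.999, H 5.000, N 2.000, O 1.000
→ C5H5N2O
Empirical-formula mass = 109.11 g/mol
n = 220 / 109.11 = 2.02 ≈ 2
Molecular formula = (C5H5N2O)×2 = C10H10N4O2

C10H10N4O2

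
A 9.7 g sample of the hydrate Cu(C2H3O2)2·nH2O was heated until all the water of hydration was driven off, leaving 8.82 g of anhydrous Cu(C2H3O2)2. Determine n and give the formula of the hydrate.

Mass of water lost = 9.7 − 8.82 = 0.88 g → 0.88 / 18.02 = 0.04883 mol H2O
Molar mass of Cu(C2H3O2)2 = 181.64 g/mol → mol Cu(C2H3O2)2 = 8.82 / 181.64 = 0.04856
n = 0.04883 / 0.04856 = 1.01 ≈ 1 → Cu(C2H3O2)2·H2O

Cu(C2H3O2)2·H2O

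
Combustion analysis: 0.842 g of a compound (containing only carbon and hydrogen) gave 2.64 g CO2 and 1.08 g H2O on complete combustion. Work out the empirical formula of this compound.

mol C = 2.64 / 44.01 = 0.05999; mass C = 0.05999 × 12.01 = 0.7204 g
mol H = 2 × (1.08 / 18.02) = 0.1199; mass H = 0.1199 × 1.008 = 0.1208 g
Divide by the smallest (0.05999 mol C): C 1.000, H 1.998
Ratio ≈ 1:2, so the empirical formula is CH2

CH2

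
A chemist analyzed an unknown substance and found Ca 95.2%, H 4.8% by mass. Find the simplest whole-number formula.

CaH2

Assume 100 g: 95.2 g Ca, 4.8 g H.
Moles — Ca: 95.2 / 40.08 = 2.375 mol; H: 4.8 / 1.008 = 4.762 mol
Smallest is Ca at 2.375 mol; normalising gives Ca 1.000, H 2.005
≈ 1:2 → CaH2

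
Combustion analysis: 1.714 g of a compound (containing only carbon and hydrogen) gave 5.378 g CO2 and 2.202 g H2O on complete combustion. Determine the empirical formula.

mol C = 5.378 / 44.01 = 0.1222; mass C = 0.1222 × 12.01 = 1.468 g
mol H = 2 × (2.202 / 18.02) = 0.2444; mass H = 0.2444 × 1.008 = 0.2464 g
Ratios (÷ 0.1222): C 1.000, H 2.000
≈ 1:2 → CH2

CH2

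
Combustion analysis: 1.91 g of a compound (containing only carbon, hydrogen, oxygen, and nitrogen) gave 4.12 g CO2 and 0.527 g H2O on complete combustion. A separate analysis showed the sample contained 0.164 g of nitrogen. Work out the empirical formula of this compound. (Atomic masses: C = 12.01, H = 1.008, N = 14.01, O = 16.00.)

C8H5NO3

mol C = 4.12 / 44.01 = 0.09362; mass C = 0.09362 × 12.01 = 1.124 g
mol H = 2 × (0.527 / 18.02) = 0.05849; mass H = 0.05849 × 1.008 = 0.05896 g
mol N = 0.164 / 14.01 = 0.01171
mass O = 1.91 − (1.347) = 0.5627 g → mol O = 0.03517
Divide by the smallest (0.01171 mol N): C 7.997, H 4.997, N 1.000, O 3.004
≈ 8:5:1:3 → C8H5NO3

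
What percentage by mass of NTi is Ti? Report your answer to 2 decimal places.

Molar mass = 1(14.01) + 1(47.87) = 61.880 g/mol
Mass of Ti per mole = 1 × 47.87 = 47.870 g
% Ti = 47.870 / 61.880 × 100 = 77.36%

77.36%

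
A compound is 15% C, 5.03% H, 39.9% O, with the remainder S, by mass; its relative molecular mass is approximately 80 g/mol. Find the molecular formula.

Assume 100 g: 15 g C, 5.03 g H, 39.9 g O, 40.07 g S.
Moles — C: 15 / 12.01 = 1.249 mol; H: 5.03 / 1.008 = 4.99 mol; O: 39.9 / 16.00 = 2.494 mol; S: 40.07 / 32.07 = 1.249 mol
Smallest is C at 1.249 mol; normalising gives C 1.000, H 3.995, O 1.997, S 1.000
Ratio ≈ 1:4:2:1, so the empirical formula is CH4O2S
Empirical-formula mass = 80.11 g/mol
n = 80 / 80.11 = 1.00 ≈ 1
Molecular formula = empirical formula = CH4O2S

CH4O2S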